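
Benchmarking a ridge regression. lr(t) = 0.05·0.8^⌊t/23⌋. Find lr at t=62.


n_drops = ⌊62/23⌋ = 2
lr = 0.05·0.8^2 = 0.05·0.64 = 0.032

0.032


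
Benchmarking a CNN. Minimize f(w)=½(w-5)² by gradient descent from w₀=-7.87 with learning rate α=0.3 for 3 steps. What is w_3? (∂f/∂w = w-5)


step 1: grad = -7.87-5 = -12.87; w = -7.87 - 0.3·(-12.87) = -4.009
step 2: grad = -4.009-5 = -9.009; w = -4.009 - 0.3·(-9.009) = -1.3063
step 3: grad = -1.3063-5 = -6.3063; w = -1.3063 - 0.3·(-6.3063) = 0.58559

0.58559


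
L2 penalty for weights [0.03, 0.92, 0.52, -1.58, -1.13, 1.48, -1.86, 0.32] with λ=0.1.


‖w‖₂² = (0.03)² + (0.92)² + (0.52)² + (-1.58)² + (-1.13)² + (1.48)² + (-1.86)² + (0.32)²
     = 0.0009 + 0.8464 + 0.2704 + 2.4964 + 1.2769 + 2.1904 + 3.4596 + 0.1024
     = 10.6434
λ·‖w‖₂² = 0.1·10.6434 = 1.06434

1.06434


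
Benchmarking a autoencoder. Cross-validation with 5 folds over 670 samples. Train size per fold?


Fold size = 670/5 = 134
Training per fold = 670 - 134 = 536

536


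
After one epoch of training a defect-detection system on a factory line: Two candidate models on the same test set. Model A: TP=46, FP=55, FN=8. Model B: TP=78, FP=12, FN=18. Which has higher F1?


Model A: P=46/101=0.4554, R=46/54=0.8519, F1=2PR/(P+R)=2TP/(2TP+FP+FN)=92/155=0.5935
Model B: P=78/90=0.8667, R=78/96=0.8125, F1=2PR/(P+R)=2TP/(2TP+FP+FN)=156/186=0.8387
0.5935 < 0.8387 → Model B

Model B


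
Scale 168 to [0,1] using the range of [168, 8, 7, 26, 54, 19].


min=7, max=168
(168-7)/(168-7) = 161/161 = 1.0

1.0


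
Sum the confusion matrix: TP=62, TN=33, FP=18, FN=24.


Total = TP + TN + FP + FN
= 62 + 33 + 18 + 24
= 137
(Predicted positive: 80, predicted negative: 57)

137


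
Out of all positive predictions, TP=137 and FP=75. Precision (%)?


Precision = TP/(TP+FP)
= 137/(137+75)
= 137/212 = 64.62%

64.62%


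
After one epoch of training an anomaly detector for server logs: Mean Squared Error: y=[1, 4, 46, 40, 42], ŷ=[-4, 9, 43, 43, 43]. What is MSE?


Squared errors: (1+ 4)²=25, (4-9)²=25, (46-43)²=9, (40-43)²=9, (42-43)²=1
Sum = 69
MSE = 69/5 = 69/5

69/5


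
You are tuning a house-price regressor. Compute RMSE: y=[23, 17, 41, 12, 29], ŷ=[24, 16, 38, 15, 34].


MSE = 45/5 = 9
RMSE = √(45/5) = 3.0

3.0


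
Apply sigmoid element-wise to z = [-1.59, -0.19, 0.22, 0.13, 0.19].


σ(-1.59) = 1/(1+e^1.59) = 0.1694
σ(-0.19) = 1/(1+e^0.19) = 0.4526
σ(0.22) = 1/(1+e^-0.22) = 0.5548
σ(0.13) = 1/(1+e^-0.13) = 0.5325
σ(0.19) = 1/(1+e^-0.19) = 0.5474
result = [0.1694, 0.4526, 0.5548, 0.5325, 0.5474]

[0.1694, 0.4526, 0.5548, 0.5325, 0.5474]


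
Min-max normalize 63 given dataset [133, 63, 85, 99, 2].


min=2, max=133
(63-2)/(133-2) = 61/131 = 0.4656

0.4656


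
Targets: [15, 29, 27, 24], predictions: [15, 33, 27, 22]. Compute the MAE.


Absolute errors: |15-15|=0, |29-33|=4, |27-27|=0, |24-22|=2
Sum = 6
MAE = 6/4 = 3/2

3/2


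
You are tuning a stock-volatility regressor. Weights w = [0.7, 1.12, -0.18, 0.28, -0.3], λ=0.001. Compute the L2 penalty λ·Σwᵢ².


‖w‖₂² = (0.7)² + (1.12)² + (-0.18)² + (0.28)² + (-0.3)²
     = 0.49 + 1.2544 + 0.0324 + 0.0784 + 0.09
     = 1.9452
λ·‖w‖₂² = 0.001·1.9452 = 0.001945

0.001945


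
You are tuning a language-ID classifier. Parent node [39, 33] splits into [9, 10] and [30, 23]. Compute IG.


Parent = [39, 33], H_parent = 0.995
H_left = 0.998 (n=19), H_right = 0.9874 (n=53)
H_children = (19/72)·0.998 + (53/72)·0.9874 = 0.9902
IG = 0.995 - 0.9902 = 0.0048

0.0048


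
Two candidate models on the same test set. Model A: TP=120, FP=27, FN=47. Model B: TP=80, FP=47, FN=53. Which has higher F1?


Model A: P=120/147=0.8163, R=120/167=0.7186, F1=2PR/(P+R)=2TP/(2TP+FP+FN)=240/314=0.7643
Model B: P=80/127=0.6299, R=80/133=0.6015, F1=2PR/(P+R)=2TP/(2TP+FP+FN)=160/260=0.6154
0.7643 > 0.6154 → Model A

Model A


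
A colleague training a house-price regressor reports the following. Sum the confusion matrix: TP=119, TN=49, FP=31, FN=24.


Total = TP + TN + FP + FN
= 119 + 49 + 31 + 24
= 223
(Predicted positive: 150, predicted negative: 73)

223


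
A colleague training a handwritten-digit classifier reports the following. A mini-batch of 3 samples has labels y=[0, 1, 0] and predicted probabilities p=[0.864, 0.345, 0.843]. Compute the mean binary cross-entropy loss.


L[0] = -ln(1-0.864) = -ln(0.136) = 1.9951
L[1] = -ln(0.345) = 1.0642
L[2] = -ln(1-0.843) = -ln(0.157) = 1.8515
mean = (1.9951 + 1.0642 + 1.8515)/3 = 1.6369

1.6369


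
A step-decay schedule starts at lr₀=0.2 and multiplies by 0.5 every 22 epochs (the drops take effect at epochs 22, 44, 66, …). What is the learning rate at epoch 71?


n_drops = ⌊71/22⌋ = 3
lr = 0.2·0.5^3 = 0.2·0.125 = 0.025

0.025


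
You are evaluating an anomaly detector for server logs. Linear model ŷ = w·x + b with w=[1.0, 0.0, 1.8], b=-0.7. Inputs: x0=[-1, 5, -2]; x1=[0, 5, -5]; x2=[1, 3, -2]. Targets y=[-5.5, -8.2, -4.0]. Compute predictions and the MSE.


ŷ0 = (1.0)·(-1) + (0.0)·(5) + (1.8)·(-2) - 0.7 = -5.3
ŷ1 = (1.0)·(0) + (0.0)·(5) + (1.8)·(-5) - 0.7 = -9.7
ŷ2 = (1.0)·(1) + (0.0)·(3) + (1.8)·(-2) - 0.7 = -3.3
errors² = [0.04, 2.25, 0.49]
MSE = 2.7800/3 = 0.9267

0.9267


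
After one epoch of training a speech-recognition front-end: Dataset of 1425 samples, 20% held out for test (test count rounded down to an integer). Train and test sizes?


Test = ⌊1425·20/100⌋ = 285
Train = 1425 - 285 = 1140

Train: 1140, Test: 285


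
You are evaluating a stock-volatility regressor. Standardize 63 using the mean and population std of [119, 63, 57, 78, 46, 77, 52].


μ = 70.2857, σ = 22.7766
z = (63 - 70.2857)/22.7766 = -0.3199

-0.3199


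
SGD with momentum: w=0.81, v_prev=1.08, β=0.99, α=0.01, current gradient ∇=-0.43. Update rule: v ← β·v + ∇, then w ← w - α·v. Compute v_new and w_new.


v_new = 0.99·1.08 - 0.43 = 1.0692 - 0.43 = 0.6392
w_new = 0.81 - 0.01·0.6392 = 0.81 - 0.006392 = 0.803608

v_new=0.6392, w_new=0.803608


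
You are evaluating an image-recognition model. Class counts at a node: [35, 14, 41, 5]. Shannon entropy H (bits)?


Probabilities: [35/95, 14/95, 41/95, 5/95] ≈ [0.3684, 0.1474, 0.4316, 0.0526]
H = -((35/95)·log₂(35/95) + (14/95)·log₂(14/95) + (41/95)·log₂(41/95) + (5/95)·log₂(5/95))
  = 1.6846 bits

1.6846 bits


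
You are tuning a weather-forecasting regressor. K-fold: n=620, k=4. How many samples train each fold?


Fold size = 620/4 = 155
Training per fold = 620 - 155 = 465

465


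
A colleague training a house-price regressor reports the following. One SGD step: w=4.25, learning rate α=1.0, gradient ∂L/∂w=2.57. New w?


w_new = w - α·∇
= 4.25 - 1.0·2.57
= 4.25 - 2.57
= 1.68

1.68


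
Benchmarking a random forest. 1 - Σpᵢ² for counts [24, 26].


Probabilities: [24/50, 26/50] ≈ [0.48, 0.52]
Σpᵢ² = (576 + 676)/50² = 1252/2500
Gini = 1 - Σpᵢ² = 1 - 1252/2500 = 0.4992

0.4992


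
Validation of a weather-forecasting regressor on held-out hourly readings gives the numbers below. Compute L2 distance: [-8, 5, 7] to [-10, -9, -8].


d = √((-8+ 10)² + (5+ 9)² + (7+ 8)²)
  = √(4 + 196 + 225)
  = √425 = 20.6155

20.6155


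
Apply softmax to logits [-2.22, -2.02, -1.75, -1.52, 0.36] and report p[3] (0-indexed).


Exponentials: e^-2.22=0.1086, e^-2.02=0.1327, e^-1.75=0.1738, e^-1.52=0.2187, e^0.36=1.4333
Sum = 2.0671
Softmax = [0.0525, 0.0642, 0.0841, 0.1058, 0.6934]
p[3] = 0.2187/2.0671 = 0.1058

0.1058


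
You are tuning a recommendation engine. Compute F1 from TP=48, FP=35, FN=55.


Precision = 48/83 = 0.5783
Recall = 48/103 = 0.466
F1 = 2·P·R/(P+R) = 2·TP/(2·TP+FP+FN) = 96/(96+35+55) = 96/186 = 0.5161

0.5161


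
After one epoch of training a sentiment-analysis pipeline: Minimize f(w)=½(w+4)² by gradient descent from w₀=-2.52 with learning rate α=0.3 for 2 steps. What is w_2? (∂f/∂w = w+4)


step 1: grad = -2.52+4 = 1.48; w = -2.52 - 0.3·(1.48) = -2.964
step 2: grad = -2.964+4 = 1.036; w = -2.964 - 0.3·(1.036) = -3.2748

-3.2748


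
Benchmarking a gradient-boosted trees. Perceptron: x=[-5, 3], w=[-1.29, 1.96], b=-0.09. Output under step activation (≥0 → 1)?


z = (-5)·(-1.29) + (3)·(1.96) - 0.09
  = 12.24
step(z) = 1 (z≥0)

1


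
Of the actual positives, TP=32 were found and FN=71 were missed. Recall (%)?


Recall = TP/(TP+FN)
= 32/(32+71)
= 32/103 = 31.07%

31.07%


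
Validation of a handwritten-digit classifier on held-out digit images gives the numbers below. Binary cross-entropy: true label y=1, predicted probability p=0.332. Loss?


BCE = -[y·ln(p) + (1-y)·ln(1-p)]
= -1·ln(0.332) - 0
= -ln(0.332) = 1.1026

1.1026


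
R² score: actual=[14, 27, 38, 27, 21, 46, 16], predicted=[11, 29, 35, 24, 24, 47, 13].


ȳ = 27
SS_res = Σ(y-ŷ)² = 50
SS_tot = Σ(y-ȳ)² = 808
R² = 1 - SS_res/SS_tot = 1 - 0.0619 = 0.9381

0.9381


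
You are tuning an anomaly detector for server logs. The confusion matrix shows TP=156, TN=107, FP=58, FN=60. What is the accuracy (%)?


Accuracy = (TP+TN)/(TP+TN+FP+FN)
= (156+107)/(381)
= 263/381 = 69.03%

69.03%


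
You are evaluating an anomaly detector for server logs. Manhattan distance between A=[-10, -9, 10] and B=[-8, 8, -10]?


d = |-10+ 8| + |-9-8| + |10+ 10|
  = 2 + 17 + 20
  = 39

39


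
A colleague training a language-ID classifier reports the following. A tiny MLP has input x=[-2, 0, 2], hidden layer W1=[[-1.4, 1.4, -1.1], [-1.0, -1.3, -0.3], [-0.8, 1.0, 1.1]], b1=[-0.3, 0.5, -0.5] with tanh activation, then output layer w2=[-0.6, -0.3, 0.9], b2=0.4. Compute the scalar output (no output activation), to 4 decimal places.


z1[0] = (-1.4)·(-2) + (1.4)·(0) + (-1.1)·(2) - 0.3 = 0.3
z1[1] = (-1.0)·(-2) + (-1.3)·(0) + (-0.3)·(2) + 0.5 = 1.9
z1[2] = (-0.8)·(-2) + (1.0)·(0) + (1.1)·(2) - 0.5 = 3.3
h = tanh(z1) = [0.2913, 0.9562, 0.9973]
output = (-0.6)·(0.2913) + (-0.3)·(0.9562) + (0.9)·(0.9973) + 0.4 = 0.8359

0.8359


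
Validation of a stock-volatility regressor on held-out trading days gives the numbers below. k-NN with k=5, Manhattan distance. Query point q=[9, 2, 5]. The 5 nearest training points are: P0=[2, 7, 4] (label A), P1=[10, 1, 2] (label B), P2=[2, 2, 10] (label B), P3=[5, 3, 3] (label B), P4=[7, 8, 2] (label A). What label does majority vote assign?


d(q,P0) = 13  (label A)
d(q,P1) = 5  (label B)
d(q,P2) = 12  (label B)
d(q,P3) = 7  (label B)
d(q,P4) = 11  (label A)
Votes: A=2, B=3
Majority → B

B


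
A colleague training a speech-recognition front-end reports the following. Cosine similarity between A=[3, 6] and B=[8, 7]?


A·B = 3·8 + 6·7 = 66
‖A‖ = √45 = 6.7082, ‖B‖ = √113 = 10.6301
cos = 66/(√45·√113) = 66/√5085 = 0.9255

0.9255


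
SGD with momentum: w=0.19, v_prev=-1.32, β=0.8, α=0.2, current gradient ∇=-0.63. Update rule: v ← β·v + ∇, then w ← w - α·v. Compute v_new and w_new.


v_new = 0.8·-1.32 - 0.63 = -1.056 - 0.63 = -1.686
w_new = 0.19 - 0.2·-1.686 = 0.19 + 0.3372 = 0.5272

v_new=-1.686, w_new=0.5272


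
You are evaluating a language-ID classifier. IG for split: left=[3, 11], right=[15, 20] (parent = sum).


Parent = [18, 31], H_parent = 0.9486
H_left = 0.7496 (n=14), H_right = 0.9852 (n=35)
H_children = (14/49)·0.7496 + (35/49)·0.9852 = 0.9179
IG = 0.9486 - 0.9179 = 0.0307

0.0307


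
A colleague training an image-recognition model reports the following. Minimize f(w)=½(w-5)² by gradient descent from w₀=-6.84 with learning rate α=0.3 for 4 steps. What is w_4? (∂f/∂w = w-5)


step 1: grad = -6.84-5 = -11.84; w = -6.84 - 0.3·(-11.84) = -3.288
step 2: grad = -3.288-5 = -8.288; w = -3.288 - 0.3·(-8.288) = -0.8016
step 3: grad = -0.8016-5 = -5.8016; w = -0.8016 - 0.3·(-5.8016) = 0.93888
step 4: grad = 0.93888-5 = -4.06112; w = 0.93888 - 0.3·(-4.06112) = 2.157216

2.157216


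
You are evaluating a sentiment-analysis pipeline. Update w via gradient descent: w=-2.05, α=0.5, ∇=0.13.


w_new = w - α·∇
= -2.05 - 0.5·0.13
= -2.05 - 0.065
= -2.115

-2.115


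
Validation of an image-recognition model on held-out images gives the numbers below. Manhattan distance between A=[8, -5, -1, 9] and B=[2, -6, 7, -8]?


d = |8-2| + |-5+ 6| + |-1-7| + |9+ 8|
  = 6 + 1 + 8 + 17
  = 32

32


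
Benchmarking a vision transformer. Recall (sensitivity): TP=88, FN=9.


Recall = TP/(TP+FN)
= 88/(88+9)
= 88/97 = 90.72%

90.72%


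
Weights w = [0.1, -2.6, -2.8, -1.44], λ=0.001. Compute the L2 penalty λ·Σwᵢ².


‖w‖₂² = (0.1)² + (-2.6)² + (-2.8)² + (-1.44)²
     = 0.01 + 6.76 + 7.84 + 2.0736
     = 16.6836
λ·‖w‖₂² = 0.001·16.6836 = 0.016684

0.016684


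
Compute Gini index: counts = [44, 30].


Probabilities: [44/74, 30/74] ≈ [0.5946, 0.4054]
Σpᵢ² = (1936 + 900)/74² = 2836/5476
Gini = 1 - Σpᵢ² = 1 - 2836/5476 = 0.4821

0.4821


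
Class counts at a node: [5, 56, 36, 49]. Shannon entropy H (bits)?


Probabilities: [5/146, 56/146, 36/146, 49/146] ≈ [0.0342, 0.3836, 0.2466, 0.3356]
H = -((5/146)·log₂(5/146) + (56/146)·log₂(56/146) + (36/146)·log₂(36/146) + (49/146)·log₂(49/146))
  = 1.7237 bits

1.7237 bits


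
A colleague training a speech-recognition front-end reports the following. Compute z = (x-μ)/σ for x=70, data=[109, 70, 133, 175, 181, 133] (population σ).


μ = 133.5, σ = 37.8847
z = (70 - 133.5)/37.8847 = -1.6761

-1.6761


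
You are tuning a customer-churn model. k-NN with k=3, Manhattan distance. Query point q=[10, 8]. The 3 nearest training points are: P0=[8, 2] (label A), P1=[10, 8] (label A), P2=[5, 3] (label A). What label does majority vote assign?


d(q,P0) = 8  (label A)
d(q,P1) = 0  (label A)
d(q,P2) = 10  (label A)
Votes: A=3, B=0
Majority → A

A


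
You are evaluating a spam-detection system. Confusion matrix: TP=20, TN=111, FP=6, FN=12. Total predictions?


Total = TP + TN + FP + FN
= 20 + 111 + 6 + 12
= 149
(Predicted positive: 26, predicted negative: 123)

149


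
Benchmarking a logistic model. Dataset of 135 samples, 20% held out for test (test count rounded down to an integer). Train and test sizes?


Test = ⌊135·20/100⌋ = 27
Train = 135 - 27 = 108

Train: 108, Test: 27


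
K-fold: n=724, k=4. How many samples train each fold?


Fold size = 724/4 = 181
Training per fold = 724 - 181 = 543

543


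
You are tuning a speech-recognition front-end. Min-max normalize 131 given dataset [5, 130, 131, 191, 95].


min=5, max=191
(131-5)/(191-5) = 126/186 = 0.6774

0.6774


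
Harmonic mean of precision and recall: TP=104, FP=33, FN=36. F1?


Precision = 104/137 = 0.7591
Recall = 104/140 = 0.7429
F1 = 2·P·R/(P+R) = 2·TP/(2·TP+FP+FN) = 208/(208+33+36) = 208/277 = 0.7509

0.7509


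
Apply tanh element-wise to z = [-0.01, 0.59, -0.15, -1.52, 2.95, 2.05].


tanh(-0.01) = -0.01
tanh(0.59) = 0.5299
tanh(-0.15) = -0.1489
tanh(-1.52) = -0.9087
tanh(2.95) = 0.9945
tanh(2.05) = 0.9674
result = [-0.01, 0.5299, -0.1489, -0.9087, 0.9945, 0.9674]

[-0.01, 0.5299, -0.1489, -0.9087, 0.9945, 0.9674]


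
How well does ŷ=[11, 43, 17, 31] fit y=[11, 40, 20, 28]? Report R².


ȳ = 24.75
SS_res = Σ(y-ŷ)² = 27
SS_tot = Σ(y-ȳ)² = 454.75
R² = 1 - SS_res/SS_tot = 1 - 0.0594 = 0.9406

0.9406


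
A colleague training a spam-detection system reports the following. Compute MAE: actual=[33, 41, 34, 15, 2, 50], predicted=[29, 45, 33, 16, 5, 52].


Absolute errors: |33-29|=4, |41-45|=4, |34-33|=1, |15-16|=1, |2-5|=3, |50-52|=2
Sum = 15
MAE = 15/6 = 5/2

5/2


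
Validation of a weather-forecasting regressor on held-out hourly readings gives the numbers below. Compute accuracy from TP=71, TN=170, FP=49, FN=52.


Accuracy = (TP+TN)/(TP+TN+FP+FN)
= (71+170)/(342)
= 241/342 = 70.47%

70.47%


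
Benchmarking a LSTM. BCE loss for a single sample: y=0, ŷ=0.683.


BCE = -[y·ln(p) + (1-y)·ln(1-p)]
= -0 - 1·ln(1-0.683)
= -ln(0.317) = 1.1489

1.1489


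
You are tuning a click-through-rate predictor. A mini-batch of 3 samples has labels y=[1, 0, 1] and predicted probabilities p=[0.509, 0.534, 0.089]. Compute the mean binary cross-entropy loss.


L[0] = -ln(0.509) = 0.6753
L[1] = -ln(1-0.534) = -ln(0.466) = 0.7636
L[2] = -ln(0.089) = 2.4191
mean = (0.6753 + 0.7636 + 2.4191)/3 = 1.286

1.286


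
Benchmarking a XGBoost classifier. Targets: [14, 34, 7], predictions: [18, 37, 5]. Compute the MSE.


Squared errors: (14-18)²=16, (34-37)²=9, (7-5)²=4
Sum = 29
MSE = 29/3 = 29/3

29/3


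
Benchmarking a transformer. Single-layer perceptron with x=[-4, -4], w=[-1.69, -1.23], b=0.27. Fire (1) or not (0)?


z = (-4)·(-1.69) + (-4)·(-1.23) + 0.27
  = 11.95
step(z) = 1 (z≥0)

1


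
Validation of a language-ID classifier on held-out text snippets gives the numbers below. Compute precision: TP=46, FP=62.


Precision = TP/(TP+FP)
= 46/(46+62)
= 46/108 = 42.59%

42.59%


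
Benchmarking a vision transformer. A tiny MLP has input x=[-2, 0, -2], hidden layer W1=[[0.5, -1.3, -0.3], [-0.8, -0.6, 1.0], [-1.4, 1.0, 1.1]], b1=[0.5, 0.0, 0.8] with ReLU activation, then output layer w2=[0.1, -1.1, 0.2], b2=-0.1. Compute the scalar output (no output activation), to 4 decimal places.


z1[0] = (0.5)·(-2) + (-1.3)·(0) + (-0.3)·(-2) + 0.5 = 0.1
z1[1] = (-0.8)·(-2) + (-0.6)·(0) + (1.0)·(-2) + 0.0 = -0.4
z1[2] = (-1.4)·(-2) + (1.0)·(0) + (1.1)·(-2) + 0.8 = 1.4
h = ReLU(z1) = [0.1, 0.0, 1.4]
output = (0.1)·(0.1) + (-1.1)·(0.0) + (0.2)·(1.4) - 0.1 = 0.19

0.19


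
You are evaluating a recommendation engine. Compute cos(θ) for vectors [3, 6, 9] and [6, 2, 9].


A·B = 3·6 + 6·2 + 9·9 = 111
‖A‖ = √126 = 11.225, ‖B‖ = √121 = 11
cos = 111/(√126·√121) = 111/√15246 = 0.899

0.899


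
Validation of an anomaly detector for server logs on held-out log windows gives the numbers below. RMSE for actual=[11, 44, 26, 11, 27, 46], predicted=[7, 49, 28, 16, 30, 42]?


MSE = 95/6 = 15.8333
RMSE = √(95/6) = 3.9791

3.9791


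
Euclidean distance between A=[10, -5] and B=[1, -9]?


d = √((10-1)² + (-5+ 9)²)
  = √(81 + 16)
  = √97 = 9.8489

9.8489


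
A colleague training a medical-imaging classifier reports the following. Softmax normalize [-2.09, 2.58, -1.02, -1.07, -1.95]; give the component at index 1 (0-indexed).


Exponentials: e^-2.09=0.1237, e^2.58=13.1971, e^-1.02=0.3606, e^-1.07=0.343, e^-1.95=0.1423
Sum = 14.1667
Softmax = [0.0087, 0.9316, 0.0255, 0.0242, 0.01]
p[1] = 13.1971/14.1667 = 0.9316

0.9316


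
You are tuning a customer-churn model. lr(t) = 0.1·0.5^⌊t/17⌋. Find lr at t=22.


n_drops = ⌊22/17⌋ = 1
lr = 0.1·0.5^1 = 0.1·0.5 = 0.05

0.05


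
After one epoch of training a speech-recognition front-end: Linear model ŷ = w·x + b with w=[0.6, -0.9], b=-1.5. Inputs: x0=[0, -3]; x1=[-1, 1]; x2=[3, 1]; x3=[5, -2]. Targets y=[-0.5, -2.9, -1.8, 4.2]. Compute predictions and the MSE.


ŷ0 = (0.6)·(0) + (-0.9)·(-3) - 1.5 = 1.2
ŷ1 = (0.6)·(-1) + (-0.9)·(1) - 1.5 = -3.0
ŷ2 = (0.6)·(3) + (-0.9)·(1) - 1.5 = -0.6
ŷ3 = (0.6)·(5) + (-0.9)·(-2) - 1.5 = 3.3
errors² = [2.89, 0.01, 1.44, 0.81]
MSE = 5.1500/4 = 1.2875

1.2875


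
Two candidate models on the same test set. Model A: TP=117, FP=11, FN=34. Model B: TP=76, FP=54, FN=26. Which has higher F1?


Model A: P=117/128=0.9141, R=117/151=0.7748, F1=2PR/(P+R)=2TP/(2TP+FP+FN)=234/279=0.8387
Model B: P=76/130=0.5846, R=76/102=0.7451, F1=2PR/(P+R)=2TP/(2TP+FP+FN)=152/232=0.6552
0.8387 > 0.6552 → Model A

Model A


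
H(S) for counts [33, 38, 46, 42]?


Probabilities: [33/159, 38/159, 46/159, 42/159] ≈ [0.2075, 0.239, 0.2893, 0.2642]
H = -((33/159)·log₂(33/159) + (38/159)·log₂(38/159) + (46/159)·log₂(46/159) + (42/159)·log₂(42/159))
  = 1.9893 bits

1.9893 bits


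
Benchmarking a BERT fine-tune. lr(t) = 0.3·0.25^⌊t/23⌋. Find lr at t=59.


n_drops = ⌊59/23⌋ = 2
lr = 0.3·0.25^2 = 0.3·0.0625 = 0.01875

0.01875


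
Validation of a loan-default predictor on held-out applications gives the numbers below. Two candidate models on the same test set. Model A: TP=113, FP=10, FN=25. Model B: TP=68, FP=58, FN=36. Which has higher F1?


Model A: P=113/123=0.9187, R=113/138=0.8188, F1=2PR/(P+R)=2TP/(2TP+FP+FN)=226/261=0.8659
Model B: P=68/126=0.5397, R=68/104=0.6538, F1=2PR/(P+R)=2TP/(2TP+FP+FN)=136/230=0.5913
0.8659 > 0.5913 → Model A

Model A


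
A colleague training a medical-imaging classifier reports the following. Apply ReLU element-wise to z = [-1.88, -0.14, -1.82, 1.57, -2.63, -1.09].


ReLU(-1.88) = max(0, -1.88) = 0.0
ReLU(-0.14) = max(0, -0.14) = 0.0
ReLU(-1.82) = max(0, -1.82) = 0.0
ReLU(1.57) = max(0, 1.57) = 1.57
ReLU(-2.63) = max(0, -2.63) = 0.0
ReLU(-1.09) = max(0, -1.09) = 0.0
result = [0.0, 0.0, 0.0, 1.57, 0.0, 0.0]

[0.0, 0.0, 0.0, 1.57, 0.0, 0.0]


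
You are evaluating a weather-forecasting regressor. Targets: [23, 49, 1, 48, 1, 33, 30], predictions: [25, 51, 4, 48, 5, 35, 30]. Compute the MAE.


Absolute errors: |23-25|=2, |49-51|=2, |1-4|=3, |48-48|=0, |1-5|=4, |33-35|=2, |30-30|=0
Sum = 13
MAE = 13/7 = 13/7

13/7


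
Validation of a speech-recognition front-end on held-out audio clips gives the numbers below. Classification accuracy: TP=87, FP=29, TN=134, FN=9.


Accuracy = (TP+TN)/(TP+TN+FP+FN)
= (87+134)/(259)
= 221/259 = 85.33%

85.33%


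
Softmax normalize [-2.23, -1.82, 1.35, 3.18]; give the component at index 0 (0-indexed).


Exponentials: e^-2.23=0.1075, e^-1.82=0.162, e^1.35=3.8574, e^3.18=24.0468
Sum = 28.1737
Softmax = [0.0038, 0.0058, 0.1369, 0.8535]
p[0] = 0.1075/28.1737 = 0.0038

0.0038


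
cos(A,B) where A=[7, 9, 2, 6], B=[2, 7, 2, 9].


A·B = 7·2 + 9·7 + 2·2 + 6·9 = 135
‖A‖ = √170 = 13.0384, ‖B‖ = √138 = 11.7473
cos = 135/(√170·√138) = 135/√23460 = 0.8814

0.8814


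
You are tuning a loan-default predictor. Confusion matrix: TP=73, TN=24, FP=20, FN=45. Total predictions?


Total = TP + TN + FP + FN
= 73 + 24 + 20 + 45
= 162
(Predicted positive: 93, predicted negative: 69)

162


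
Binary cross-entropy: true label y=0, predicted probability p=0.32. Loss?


BCE = -[y·ln(p) + (1-y)·ln(1-p)]
= -0 - 1·ln(1-0.32)
= -ln(0.68) = 0.3857

0.3857


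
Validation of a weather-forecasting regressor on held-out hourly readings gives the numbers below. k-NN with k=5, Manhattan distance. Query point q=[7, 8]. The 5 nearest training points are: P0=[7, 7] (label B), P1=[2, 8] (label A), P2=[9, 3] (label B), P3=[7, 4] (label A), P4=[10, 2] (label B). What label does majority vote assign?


d(q,P0) = 1  (label B)
d(q,P1) = 5  (label A)
d(q,P2) = 7  (label B)
d(q,P3) = 4  (label A)
d(q,P4) = 9  (label B)
Votes: A=2, B=3
Majority → B

B


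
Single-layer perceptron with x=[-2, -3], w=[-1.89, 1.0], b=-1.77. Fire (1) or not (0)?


z = (-2)·(-1.89) + (-3)·(1.0) - 1.77
  = -0.99
step(z) = 0 (z<0)

0


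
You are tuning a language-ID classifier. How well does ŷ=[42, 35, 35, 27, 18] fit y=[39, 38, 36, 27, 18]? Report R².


ȳ = 31.6
SS_res = Σ(y-ŷ)² = 19
SS_tot = Σ(y-ȳ)² = 321.2
R² = 1 - SS_res/SS_tot = 1 - 0.0592 = 0.9408

0.9408


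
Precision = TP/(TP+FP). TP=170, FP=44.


Precision = TP/(TP+FP)
= 170/(170+44)
= 170/214 = 79.44%

79.44%


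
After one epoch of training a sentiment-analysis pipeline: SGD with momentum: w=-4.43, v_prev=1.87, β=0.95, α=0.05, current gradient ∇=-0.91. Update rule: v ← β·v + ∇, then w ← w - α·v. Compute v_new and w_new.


v_new = 0.95·1.87 - 0.91 = 1.7765 - 0.91 = 0.8665
w_new = -4.43 - 0.05·0.8665 = -4.43 - 0.043325 = -4.473325

v_new=0.8665, w_new=-4.473325


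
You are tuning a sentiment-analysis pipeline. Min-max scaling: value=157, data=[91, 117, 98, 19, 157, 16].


min=16, max=157
(157-16)/(157-16) = 141/141 = 1.0

1.0


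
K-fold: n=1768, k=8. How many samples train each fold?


Fold size = 1768/8 = 221
Training per fold = 1768 - 221 = 1547

1547


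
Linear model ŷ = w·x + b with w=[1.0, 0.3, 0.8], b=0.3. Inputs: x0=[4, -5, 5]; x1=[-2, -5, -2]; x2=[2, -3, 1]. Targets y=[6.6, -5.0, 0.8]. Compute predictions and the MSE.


ŷ0 = (1.0)·(4) + (0.3)·(-5) + (0.8)·(5) + 0.3 = 6.8
ŷ1 = (1.0)·(-2) + (0.3)·(-5) + (0.8)·(-2) + 0.3 = -4.8
ŷ2 = (1.0)·(2) + (0.3)·(-3) + (0.8)·(1) + 0.3 = 2.2
errors² = [0.04, 0.04, 1.96]
MSE = 2.0400/3 = 0.68

0.68


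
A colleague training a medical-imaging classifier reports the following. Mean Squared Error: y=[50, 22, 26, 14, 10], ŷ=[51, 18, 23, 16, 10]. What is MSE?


Squared errors: (50-51)²=1, (22-18)²=16, (26-23)²=9, (14-16)²=4, (10-10)²=0
Sum = 30
MSE = 30/5 = 6

6


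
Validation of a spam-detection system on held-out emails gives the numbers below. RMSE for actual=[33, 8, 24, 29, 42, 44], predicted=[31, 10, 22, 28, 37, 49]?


MSE = 63/6 = 10.5
RMSE = √(63/6) = 3.2404

3.2404


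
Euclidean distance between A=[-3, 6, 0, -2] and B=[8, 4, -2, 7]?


d = √((-3-8)² + (6-4)² + (0+ 2)² + (-2-7)²)
  = √(121 + 4 + 4 + 81)
  = √210 = 14.4914

14.4914


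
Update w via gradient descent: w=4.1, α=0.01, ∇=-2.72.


w_new = w - α·∇
= 4.1 - 0.01·-2.72
= 4.1 + 0.0272
= 4.1272

4.1272


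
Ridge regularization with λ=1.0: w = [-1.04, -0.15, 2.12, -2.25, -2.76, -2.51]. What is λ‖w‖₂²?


‖w‖₂² = (-1.04)² + (-0.15)² + (2.12)² + (-2.25)² + (-2.76)² + (-2.51)²
     = 1.0816 + 0.0225 + 4.4944 + 5.0625 + 7.6176 + 6.3001
     = 24.5787
λ·‖w‖₂² = 1.0·24.5787 = 24.5787

24.5787


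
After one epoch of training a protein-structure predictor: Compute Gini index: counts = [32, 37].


Probabilities: [32/69, 37/69] ≈ [0.4638, 0.5362]
Σpᵢ² = (1024 + 1369)/69² = 2393/4761
Gini = 1 - Σpᵢ² = 1 - 2393/4761 = 0.4974

0.4974


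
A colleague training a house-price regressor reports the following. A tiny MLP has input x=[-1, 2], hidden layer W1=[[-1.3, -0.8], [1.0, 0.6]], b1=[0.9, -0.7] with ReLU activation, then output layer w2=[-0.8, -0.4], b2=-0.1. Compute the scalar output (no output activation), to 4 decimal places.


z1[0] = (-1.3)·(-1) + (-0.8)·(2) + 0.9 = 0.6
z1[1] = (1.0)·(-1) + (0.6)·(2) - 0.7 = -0.5
h = ReLU(z1) = [0.6, 0.0]
output = (-0.8)·(0.6) + (-0.4)·(0.0) - 0.1 = -0.58

-0.58


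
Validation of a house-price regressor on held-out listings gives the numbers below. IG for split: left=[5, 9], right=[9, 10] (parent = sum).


Parent = [14, 19], H_parent = 0.9834
H_left = 0.9403 (n=14), H_right = 0.998 (n=19)
H_children = (14/33)·0.9403 + (19/33)·0.998 = 0.9735
IG = 0.9834 - 0.9735 = 0.0099

0.0099


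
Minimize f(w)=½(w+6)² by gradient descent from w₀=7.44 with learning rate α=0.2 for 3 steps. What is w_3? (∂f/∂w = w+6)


step 1: grad = 7.44+6 = 13.44; w = 7.44 - 0.2·(13.44) = 4.752
step 2: grad = 4.752+6 = 10.752; w = 4.752 - 0.2·(10.752) = 2.6016
step 3: grad = 2.6016+6 = 8.6016; w = 2.6016 - 0.2·(8.6016) = 0.88128

0.88128


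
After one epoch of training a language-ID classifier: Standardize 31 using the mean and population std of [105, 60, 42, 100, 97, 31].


μ = 72.5, σ = 29.5
z = (31 - 72.5)/29.5 = -1.4068

-1.4068


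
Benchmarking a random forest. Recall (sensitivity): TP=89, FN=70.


Recall = TP/(TP+FN)
= 89/(89+70)
= 89/159 = 55.97%

55.97%


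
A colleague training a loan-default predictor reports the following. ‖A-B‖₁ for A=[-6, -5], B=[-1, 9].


d = |-6+ 1| + |-5-9|
  = 5 + 14
  = 19

19


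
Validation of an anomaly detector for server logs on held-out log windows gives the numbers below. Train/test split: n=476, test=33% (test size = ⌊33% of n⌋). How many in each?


Test = ⌊476·33/100⌋ = 157
Train = 476 - 157 = 319

Train: 319, Test: 157


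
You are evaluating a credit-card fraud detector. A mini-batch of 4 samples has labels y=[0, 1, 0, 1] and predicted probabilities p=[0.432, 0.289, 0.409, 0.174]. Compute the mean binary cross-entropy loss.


L[0] = -ln(1-0.432) = -ln(0.568) = 0.5656
L[1] = -ln(0.289) = 1.2413
L[2] = -ln(1-0.409) = -ln(0.591) = 0.5259
L[3] = -ln(0.174) = 1.7487
mean = (0.5656 + 1.2413 + 0.5259 + 1.7487)/4 = 1.0204

1.0204


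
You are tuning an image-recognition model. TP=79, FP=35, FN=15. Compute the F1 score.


Precision = 79/114 = 0.693
Recall = 79/94 = 0.8404
F1 = 2·P·R/(P+R) = 2·TP/(2·TP+FP+FN) = 158/(158+35+15) = 158/208 = 0.7596

0.7596


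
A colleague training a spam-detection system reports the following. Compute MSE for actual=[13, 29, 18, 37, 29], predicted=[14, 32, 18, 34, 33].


Squared errors: (13-14)²=1, (29-32)²=9, (18-18)²=0, (37-34)²=9, (29-33)²=16
Sum = 35
MSE = 35/5 = 7

7


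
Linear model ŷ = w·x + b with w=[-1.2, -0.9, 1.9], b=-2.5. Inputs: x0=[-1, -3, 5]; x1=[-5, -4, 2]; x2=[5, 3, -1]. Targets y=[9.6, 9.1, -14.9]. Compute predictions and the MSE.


ŷ0 = (-1.2)·(-1) + (-0.9)·(-3) + (1.9)·(5) - 2.5 = 10.9
ŷ1 = (-1.2)·(-5) + (-0.9)·(-4) + (1.9)·(2) - 2.5 = 10.9
ŷ2 = (-1.2)·(5) + (-0.9)·(3) + (1.9)·(-1) - 2.5 = -13.1
errors² = [1.69, 3.24, 3.24]
MSE = 8.1700/3 = 2.7233

2.7233


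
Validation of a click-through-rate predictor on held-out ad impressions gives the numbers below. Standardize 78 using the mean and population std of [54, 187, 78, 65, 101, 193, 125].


μ = 114.7143, σ = 52.3087
z = (78 - 114.7143)/52.3087 = -0.7019

-0.7019


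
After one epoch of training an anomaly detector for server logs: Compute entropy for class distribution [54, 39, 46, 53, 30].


Probabilities: [54/222, 39/222, 46/222, 53/222, 30/222] ≈ [0.2432, 0.1757, 0.2072, 0.2387, 0.1351]
H = -((54/222)·log₂(54/222) + (39/222)·log₂(39/222) + (46/222)·log₂(46/222) + (53/222)·log₂(53/222) + (30/222)·log₂(30/222))
  = 2.291 bits

2.291 bits


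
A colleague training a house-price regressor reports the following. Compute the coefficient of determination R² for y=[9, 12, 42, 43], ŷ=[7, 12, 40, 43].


ȳ = 26.5
SS_res = Σ(y-ŷ)² = 8
SS_tot = Σ(y-ȳ)² = 1029
R² = 1 - SS_res/SS_tot = 1 - 0.0078 = 0.9922

0.9922


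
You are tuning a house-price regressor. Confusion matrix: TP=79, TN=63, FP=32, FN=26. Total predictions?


Total = TP + TN + FP + FN
= 79 + 63 + 32 + 26
= 200
(Predicted positive: 111, predicted negative: 89)

200


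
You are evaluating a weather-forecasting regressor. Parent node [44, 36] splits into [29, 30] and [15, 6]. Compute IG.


Parent = [44, 36], H_parent = 0.9928
H_left = 0.9998 (n=59), H_right = 0.8631 (n=21)
H_children = (59/80)·0.9998 + (21/80)·0.8631 = 0.9639
IG = 0.9928 - 0.9639 = 0.0289

0.0289


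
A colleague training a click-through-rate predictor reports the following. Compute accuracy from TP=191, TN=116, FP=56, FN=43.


Accuracy = (TP+TN)/(TP+TN+FP+FN)
= (191+116)/(406)
= 307/406 = 75.62%

75.62%


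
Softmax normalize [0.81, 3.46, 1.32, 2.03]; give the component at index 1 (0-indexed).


Exponentials: e^0.81=2.2479, e^3.46=31.817, e^1.32=3.7434, e^2.03=7.6141
Sum = 45.4224
Softmax = [0.0495, 0.7005, 0.0824, 0.1676]
p[1] = 31.817/45.4224 = 0.7005

0.7005


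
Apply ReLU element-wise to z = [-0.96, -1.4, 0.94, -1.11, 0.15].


ReLU(-0.96) = max(0, -0.96) = 0.0
ReLU(-1.4) = max(0, -1.4) = 0.0
ReLU(0.94) = max(0, 0.94) = 0.94
ReLU(-1.11) = max(0, -1.11) = 0.0
ReLU(0.15) = max(0, 0.15) = 0.15
result = [0.0, 0.0, 0.94, 0.0, 0.15]

[0.0, 0.0, 0.94, 0.0, 0.15]


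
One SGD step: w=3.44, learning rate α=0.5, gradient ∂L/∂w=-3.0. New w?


w_new = w - α·∇
= 3.44 - 0.5·-3.0
= 3.44 + 1.5
= 4.94

4.94


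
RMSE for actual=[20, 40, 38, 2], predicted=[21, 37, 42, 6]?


MSE = 42/4 = 10.5
RMSE = √(42/4) = 3.2404

3.2404


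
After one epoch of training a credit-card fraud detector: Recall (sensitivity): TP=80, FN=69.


Recall = TP/(TP+FN)
= 80/(80+69)
= 80/149 = 53.69%

53.69%


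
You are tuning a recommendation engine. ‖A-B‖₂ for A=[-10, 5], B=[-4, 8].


d = √((-10+ 4)² + (5-8)²)
  = √(36 + 9)
  = √45 = 6.7082

6.7082


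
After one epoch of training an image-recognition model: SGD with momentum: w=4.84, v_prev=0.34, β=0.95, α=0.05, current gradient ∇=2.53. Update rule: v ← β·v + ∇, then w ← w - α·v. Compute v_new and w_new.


v_new = 0.95·0.34 + 2.53 = 0.323 + 2.53 = 2.853
w_new = 4.84 - 0.05·2.853 = 4.84 - 0.14265 = 4.69735

v_new=2.853, w_new=4.69735


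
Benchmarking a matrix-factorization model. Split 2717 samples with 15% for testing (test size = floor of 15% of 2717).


Test = ⌊2717·15/100⌋ = 407
Train = 2717 - 407 = 2310

Train: 2310, Test: 407


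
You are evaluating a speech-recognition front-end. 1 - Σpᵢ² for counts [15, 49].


Probabilities: [15/64, 49/64] ≈ [0.2344, 0.7656]
Σpᵢ² = (225 + 2401)/64² = 2626/4096
Gini = 1 - Σpᵢ² = 1 - 2626/4096 = 0.3589

0.3589


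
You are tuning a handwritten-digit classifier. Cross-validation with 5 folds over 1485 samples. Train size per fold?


Fold size = 1485/5 = 297
Training per fold = 1485 - 297 = 1188

1188


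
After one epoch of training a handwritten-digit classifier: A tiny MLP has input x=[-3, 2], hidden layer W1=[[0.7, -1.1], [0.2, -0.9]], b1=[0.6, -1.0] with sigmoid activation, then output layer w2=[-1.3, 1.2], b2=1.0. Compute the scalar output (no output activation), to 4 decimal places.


z1[0] = (0.7)·(-3) + (-1.1)·(2) + 0.6 = -3.7
z1[1] = (0.2)·(-3) + (-0.9)·(2) - 1.0 = -3.4
h = sigmoid(z1) = [0.0241, 0.0323]
output = (-1.3)·(0.0241) + (1.2)·(0.0323) + 1.0 = 1.0074

1.0074


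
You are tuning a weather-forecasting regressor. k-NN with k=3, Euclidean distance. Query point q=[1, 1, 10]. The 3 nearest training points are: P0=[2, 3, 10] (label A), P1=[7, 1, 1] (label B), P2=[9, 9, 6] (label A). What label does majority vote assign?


d(q,P0) = 2.2361  (label A)
d(q,P1) = 10.8167  (label B)
d(q,P2) = 12.0  (label A)
Votes: A=2, B=1
Majority → A

A


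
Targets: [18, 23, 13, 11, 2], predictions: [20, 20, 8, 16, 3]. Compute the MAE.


Absolute errors: |18-20|=2, |23-20|=3, |13-8|=5, |11-16|=5, |2-3|=1
Sum = 16
MAE = 16/5 = 16/5

16/5


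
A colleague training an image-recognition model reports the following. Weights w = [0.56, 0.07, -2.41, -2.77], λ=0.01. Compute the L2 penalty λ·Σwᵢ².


‖w‖₂² = (0.56)² + (0.07)² + (-2.41)² + (-2.77)²
     = 0.3136 + 0.0049 + 5.8081 + 7.6729
     = 13.7995
λ·‖w‖₂² = 0.01·13.7995 = 0.137995

0.137995


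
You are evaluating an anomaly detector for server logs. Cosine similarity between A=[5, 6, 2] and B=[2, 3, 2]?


A·B = 5·2 + 6·3 + 2·2 = 32
‖A‖ = √65 = 8.0623, ‖B‖ = √17 = 4.1231
cos = 32/(√65·√17) = 32/√1105 = 0.9627

0.9627


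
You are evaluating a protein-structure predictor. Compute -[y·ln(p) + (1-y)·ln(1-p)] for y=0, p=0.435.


BCE = -[y·ln(p) + (1-y)·ln(1-p)]
= -0 - 1·ln(1-0.435)
= -ln(0.565) = 0.5709

0.5709


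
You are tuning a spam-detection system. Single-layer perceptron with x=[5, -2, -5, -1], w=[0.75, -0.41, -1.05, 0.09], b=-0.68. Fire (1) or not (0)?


z = (5)·(0.75) + (-2)·(-0.41) + (-5)·(-1.05) + (-1)·(0.09) - 0.68
  = 9.05
step(z) = 1 (z≥0)

1


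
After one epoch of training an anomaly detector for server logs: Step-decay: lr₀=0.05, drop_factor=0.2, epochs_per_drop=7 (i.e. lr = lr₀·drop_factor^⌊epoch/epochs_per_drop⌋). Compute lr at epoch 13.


n_drops = ⌊13/7⌋ = 1
lr = 0.05·0.2^1 = 0.05·0.2 = 0.01

0.01


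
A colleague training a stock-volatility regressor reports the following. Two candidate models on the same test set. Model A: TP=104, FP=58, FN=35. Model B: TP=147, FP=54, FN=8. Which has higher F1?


Model A: P=104/162=0.642, R=104/139=0.7482, F1=2PR/(P+R)=2TP/(2TP+FP+FN)=208/301=0.691
Model B: P=147/201=0.7313, R=147/155=0.9484, F1=2PR/(P+R)=2TP/(2TP+FP+FN)=294/356=0.8258
0.691 < 0.8258 → Model B

Model B


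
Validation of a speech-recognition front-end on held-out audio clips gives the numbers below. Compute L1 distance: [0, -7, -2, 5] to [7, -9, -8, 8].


d = |0-7| + |-7+ 9| + |-2+ 8| + |5-8|
  = 7 + 2 + 6 + 3
  = 18

18


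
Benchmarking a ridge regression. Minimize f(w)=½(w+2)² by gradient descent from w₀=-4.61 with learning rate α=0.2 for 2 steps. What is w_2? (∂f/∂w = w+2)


step 1: grad = -4.61+2 = -2.61; w = -4.61 - 0.2·(-2.61) = -4.088
step 2: grad = -4.088+2 = -2.088; w = -4.088 - 0.2·(-2.088) = -3.6704

-3.6704


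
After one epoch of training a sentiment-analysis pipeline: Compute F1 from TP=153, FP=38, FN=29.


Precision = 153/191 = 0.801
Recall = 153/182 = 0.8407
F1 = 2·P·R/(P+R) = 2·TP/(2·TP+FP+FN) = 306/(306+38+29) = 306/373 = 0.8204

0.8204


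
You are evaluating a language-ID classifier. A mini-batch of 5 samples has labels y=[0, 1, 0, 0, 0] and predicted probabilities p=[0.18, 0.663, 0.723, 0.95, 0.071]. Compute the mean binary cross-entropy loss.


L[0] = -ln(1-0.18) = -ln(0.82) = 0.1985
L[1] = -ln(0.663) = 0.411
L[2] = -ln(1-0.723) = -ln(0.277) = 1.2837
L[3] = -ln(1-0.95) = -ln(0.05) = 2.9957
L[4] = -ln(1-0.071) = -ln(0.929) = 0.0736
mean = (0.1985 + 0.411 + 1.2837 + 2.9957 + 0.0736)/5 = 0.9925

0.9925


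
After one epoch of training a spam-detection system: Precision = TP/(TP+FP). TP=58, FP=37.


Precision = TP/(TP+FP)
= 58/(58+37)
= 58/95 = 61.05%

61.05%


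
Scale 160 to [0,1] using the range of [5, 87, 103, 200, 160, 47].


min=5, max=200
(160-5)/(200-5) = 155/195 = 0.7949

0.7949


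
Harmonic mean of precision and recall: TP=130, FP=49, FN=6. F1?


Precision = 130/179 = 0.7263
Recall = 130/136 = 0.9559
F1 = 2·P·R/(P+R) = 2·TP/(2·TP+FP+FN) = 260/(260+49+6) = 260/315 = 0.8254

0.8254


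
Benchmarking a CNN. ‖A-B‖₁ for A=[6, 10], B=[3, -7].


d = |6-3| + |10+ 7|
  = 3 + 17
  = 20

20


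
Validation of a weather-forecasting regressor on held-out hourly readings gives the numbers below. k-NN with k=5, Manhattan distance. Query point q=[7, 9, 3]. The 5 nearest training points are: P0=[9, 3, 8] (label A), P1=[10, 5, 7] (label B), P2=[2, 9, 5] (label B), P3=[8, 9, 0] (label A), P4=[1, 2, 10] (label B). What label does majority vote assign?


d(q,P0) = 13  (label A)
d(q,P1) = 11  (label B)
d(q,P2) = 7  (label B)
d(q,P3) = 4  (label A)
d(q,P4) = 20  (label B)
Votes: A=2, B=3
Majority → B

B


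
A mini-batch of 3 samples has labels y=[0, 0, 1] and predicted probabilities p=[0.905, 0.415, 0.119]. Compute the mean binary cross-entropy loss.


L[0] = -ln(1-0.905) = -ln(0.095) = 2.3539
L[1] = -ln(1-0.415) = -ln(0.585) = 0.5361
L[2] = -ln(0.119) = 2.1286
mean = (2.3539 + 0.5361 + 2.1286)/3 = 1.6729

1.6729


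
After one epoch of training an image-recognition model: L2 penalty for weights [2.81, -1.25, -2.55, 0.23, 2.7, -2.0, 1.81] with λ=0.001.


‖w‖₂² = (2.81)² + (-1.25)² + (-2.55)² + (0.23)² + (2.7)² + (-2.0)² + (1.81)²
     = 7.8961 + 1.5625 + 6.5025 + 0.0529 + 7.29 + 4 + 3.2761
     = 30.5801
λ·‖w‖₂² = 0.001·30.5801 = 0.03058

0.03058


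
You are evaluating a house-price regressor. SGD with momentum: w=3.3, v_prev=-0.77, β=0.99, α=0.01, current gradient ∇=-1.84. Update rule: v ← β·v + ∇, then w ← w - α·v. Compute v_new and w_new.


v_new = 0.99·-0.77 - 1.84 = -0.7623 - 1.84 = -2.6023
w_new = 3.3 - 0.01·-2.6023 = 3.3 + 0.026023 = 3.326023

v_new=-2.6023, w_new=3.326023


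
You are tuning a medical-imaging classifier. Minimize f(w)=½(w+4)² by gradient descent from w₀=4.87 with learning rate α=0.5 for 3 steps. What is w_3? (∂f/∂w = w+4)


step 1: grad = 4.87+4 = 8.87; w = 4.87 - 0.5·(8.87) = 0.435
step 2: grad = 0.435+4 = 4.435; w = 0.435 - 0.5·(4.435) = -1.7825
step 3: grad = -1.7825+4 = 2.2175; w = -1.7825 - 0.5·(2.2175) = -2.89125

-2.89125
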